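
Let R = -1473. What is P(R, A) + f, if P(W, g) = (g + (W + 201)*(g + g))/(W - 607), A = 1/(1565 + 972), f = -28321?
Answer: -149448781617/5276960 ≈ -28321.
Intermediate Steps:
A = 1/2537 ≈ 0.00039417
P(W, g) = (g + 2*g*(201 + W))/(-607 + W) (P(W, g) = (g + (201 + W)*(2*g))/(-607 + W) = (g + 2*g*(201 + W))/(-607 + W))
P(R, A) + f = (403 + 2*(-1473))/(2537*(-607 - 1473)) - 28321 = (1/2537)*(403 - 2946)/(-2080) - 28321 = (1/2537)*(-1/2080)*(-2543) - 28321 = 2543/5276960 - 28321 = -149448781617/5276960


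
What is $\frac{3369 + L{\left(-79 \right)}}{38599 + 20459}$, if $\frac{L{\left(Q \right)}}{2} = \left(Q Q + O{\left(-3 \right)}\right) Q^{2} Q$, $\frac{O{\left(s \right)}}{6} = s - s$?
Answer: $- \frac{362006437}{3474} \approx -1.042 \cdot 10^{5}$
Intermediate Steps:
$O{\left(s \right)} = 0$ ($O{\left(s \right)} = 6 \left(s - s\right) = 6 \cdot 0 = 0$)
$L{\left(Q \right)} = 2 Q^{5}$ ($L{\left(Q \right)} = 2 \left(Q Q + 0\right) Q^{2} Q = 2 \left(Q^{2} + 0\right) Q^{2} Q = 2 Q^{2} Q^{2} Q = 2 Q^{4} Q = 2 Q^{5}$)
$\frac{3369 + L{\left(-79 \right)}}{38599 + 20459} = \frac{3369 + 2 \left(-79\right)^{5}}{38599 + 20459} = \frac{3369 + 2 \left(-3077056399\right)}{59058} = \left(3369 - 6154112798\right) \frac{1}{59058} = \left(-6154109429\right) \frac{1}{59058} = - \frac{362006437}{3474}$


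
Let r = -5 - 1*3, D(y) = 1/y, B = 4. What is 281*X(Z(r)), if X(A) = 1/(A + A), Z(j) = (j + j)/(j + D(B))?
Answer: 8711/128 ≈ 68.055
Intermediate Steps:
r = -8 (r = -5 - 3 = -8)
Z(j) = 2*j/(¼ + j) (Z(j) = (j + j)/(j + 1/4) = (2*j)/(j + ¼) = (2*j)/(¼ + j) = 2*j/(¼ + j))
X(A) = 1/(2*A)
281*X(Z(r)) = 281*(1/(2*((8*(-8)/(1 + 4*(-8)))))) = 281*(1/(2*((8*(-8)/(1 - 32))))) = 281*(1/(2*((8*(-8)/(-31))))) = 281*(1/(2*((8*(-8)*(-1/31))))) = 281*(1/(2*(64/31))) = 281*((½)*(31/64)) = 281*(31/128) = 8711/128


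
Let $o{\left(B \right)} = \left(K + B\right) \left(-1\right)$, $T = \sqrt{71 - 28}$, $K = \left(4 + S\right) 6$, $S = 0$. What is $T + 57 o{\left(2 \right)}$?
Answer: $-1482 + \sqrt{43} \approx -1475.4$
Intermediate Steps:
$K = 24$ ($K = \left(4 + 0\right) 6 = 4 \cdot 6 = 24$)
$T = \sqrt{43} \approx 6.5574$
$o{\left(B \right)} = -24 - B$ ($o{\left(B \right)} = \left(24 + B\right) \left(-1\right) = -24 - B$)
$T + 57 o{\left(2 \right)} = \sqrt{43} + 57 \left(-24 - 2\right) = \sqrt{43} + 57 \left(-26\right) = \sqrt{43} - 1482 = -1482 + \sqrt{43}$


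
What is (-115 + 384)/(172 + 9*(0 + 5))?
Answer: 269/217 ≈ 1.2396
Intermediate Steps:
(-115 + 384)/(172 + 9*(0 + 5)) = 269/(172 + 9*5) = 269/(172 + 45) = 269/217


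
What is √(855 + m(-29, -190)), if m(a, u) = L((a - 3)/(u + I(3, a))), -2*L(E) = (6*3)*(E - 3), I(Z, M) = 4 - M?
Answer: 9*√267842/157 ≈ 29.668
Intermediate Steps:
L(E) = 27 - 9*E (L(E) = -6*3*(E - 3)/2 = -9*(-3 + E) = -(-54 + 18*E)/2 = 27 - 9*E)
m(a, u) = 27 - 9*(-3 + a)/(4 + u - a) (m(a, u) = 27 - 9*(a - 3)/(u + (4 - a)) = 27 - 9*(-3 + a)/(4 + u - a))
√(855 + m(-29, -190)) = √(855 + 9*(15 - 4*(-29) + 3*(-190))/(4 - 190 - 1*(-29))) = √(855 + 9*(15 + 116 - 570)/(4 - 190 + 29)) = √(855 + 9*(-439)/(-157)) = √(855 + 9*(-1/157)*(-439)) = √(855 + 3951/157) = √(138186/157) = 9*√267842/157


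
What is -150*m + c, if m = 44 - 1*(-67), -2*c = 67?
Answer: -33367/2 ≈ -16684.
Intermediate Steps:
c = -67/2 (c = -½*67 = -67/2 ≈ -33.500)
m = 111 (m = 44 + 67 = 111)
-150*m + c = -150*111 - 67/2 = -16650 - 67/2 = -33367/2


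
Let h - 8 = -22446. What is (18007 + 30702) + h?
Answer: 26271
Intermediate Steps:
h = -22438 (h = 8 - 22446 = -22438)
(18007 + 30702) + h = (18007 + 30702) - 22438 = 48709 - 22438 = 26271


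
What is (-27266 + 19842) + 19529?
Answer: 12105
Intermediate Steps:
(-27266 + 19842) + 19529 = -7424 + 19529 = 12105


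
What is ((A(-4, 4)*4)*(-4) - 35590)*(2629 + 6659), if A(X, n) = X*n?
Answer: -328182192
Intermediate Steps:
((A(-4, 4)*4)*(-4) - 35590)*(2629 + 6659) = ((-4*4*4)*(-4) - 35590)*(2629 + 6659) = (-16*4*(-4) - 35590)*9288 = (-64*(-4) - 35590)*9288 = (256 - 35590)*9288 = -35334*9288 = -328182192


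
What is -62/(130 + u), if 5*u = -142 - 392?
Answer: -155/58 ≈ -2.6724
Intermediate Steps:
u = -534/5 (u = (-142 - 392)/5 = (⅕)*(-534) = -534/5 ≈ -106.80)
-62/(130 + u) = -62/(130 - 534/5) = -62/116/5 = -62*5/116 = -155/58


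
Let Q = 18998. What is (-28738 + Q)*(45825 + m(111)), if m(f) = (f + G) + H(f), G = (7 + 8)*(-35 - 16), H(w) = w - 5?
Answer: -440997980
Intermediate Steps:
H(w) = -5 + w
G = -765 (G = 15*(-51) = -765)
m(f) = -770 + 2*f (m(f) = (f - 765) + (-5 + f) = (-765 + f) + (-5 + f) = -770 + 2*f)
(-28738 + Q)*(45825 + m(111)) = (-28738 + 18998)*(45825 + (-770 + 2*111)) = -9740*(45825 + (-770 + 222)) = -9740*(45825 - 548) = -9740*45277 = -440997980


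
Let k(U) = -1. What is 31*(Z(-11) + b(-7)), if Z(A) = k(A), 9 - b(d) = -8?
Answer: 496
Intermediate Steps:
b(d) = 17 (b(d) = 9 - 1*(-8) = 9 + 8 = 17)
Z(A) = -1
31*(Z(-11) + b(-7)) = 31*(-1 + 17) = 31*16 = 496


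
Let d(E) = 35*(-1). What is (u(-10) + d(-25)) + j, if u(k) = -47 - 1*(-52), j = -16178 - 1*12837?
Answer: -29045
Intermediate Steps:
d(E) = -35
j = -29015 (j = -16178 - 12837 = -29015)
u(k) = 5 (u(k) = -47 + 52 = 5)
(u(-10) + d(-25)) + j = (5 - 35) - 29015 = -30 - 29015 = -29045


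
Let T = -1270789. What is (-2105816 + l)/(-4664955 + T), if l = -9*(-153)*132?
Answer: 481013/1483936 ≈ 0.32415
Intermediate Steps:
l = 181764 (l = 1377*132 = 181764)
(-2105816 + l)/(-4664955 + T) = (-2105816 + 181764)/(-4664955 - 1270789) = -1924052/(-5935744) = -1924052*(-1/5935744) = 481013/1483936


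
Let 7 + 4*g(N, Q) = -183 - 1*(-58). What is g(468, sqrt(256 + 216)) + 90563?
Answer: 90530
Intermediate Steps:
g(N, Q) = -33 (g(N, Q) = -7/4 + (-183 - 1*(-58))/4 = -7/4 + (-183 + 58)/4 = -7/4 + (1/4)*(-125) = -7/4 - 125/4 = -33)
g(468, sqrt(256 + 216)) + 90563 = -33 + 90563 = 90530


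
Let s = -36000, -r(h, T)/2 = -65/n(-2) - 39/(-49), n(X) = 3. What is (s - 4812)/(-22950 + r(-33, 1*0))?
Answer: 2999682/1683757 ≈ 1.7815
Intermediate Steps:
r(h, T) = 6136/147 (r(h, T) = -2*(-65/3 - 39/(-49)) = -2*(-65*⅓ - 39*(-1/49)) = -2*(-65/3 + 39/49) = -2*(-3068/147) = 6136/147)
(s - 4812)/(-22950 + r(-33, 1*0)) = (-36000 - 4812)/(-22950 + 6136/147) = -40812/(-3367514/147) = -40812*(-147/3367514) = 2999682/1683757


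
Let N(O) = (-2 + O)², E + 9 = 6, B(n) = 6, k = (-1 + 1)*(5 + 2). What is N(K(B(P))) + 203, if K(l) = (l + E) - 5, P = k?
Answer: 219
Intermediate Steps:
k = 0 (k = 0*7 = 0)
P = 0
E = -3 (E = -9 + 6 = -3)
K(l) = -8 + l (K(l) = (l - 3) - 5 = (-3 + l) - 5 = -8 + l)
N(K(B(P))) + 203 = (-2 + (-8 + 6))² + 203 = (-2 - 2)² + 203 = (-4)² + 203 = 16 + 203 = 219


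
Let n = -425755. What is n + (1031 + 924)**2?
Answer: 3396270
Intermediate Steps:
n + (1031 + 924)**2 = -425755 + (1031 + 924)**2 = -425755 + 1955**2 = -425755 + 3822025 = 3396270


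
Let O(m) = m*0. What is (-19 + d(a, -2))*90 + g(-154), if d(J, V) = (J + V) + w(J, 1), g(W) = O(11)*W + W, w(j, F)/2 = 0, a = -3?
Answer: -2314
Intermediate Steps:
O(m) = 0
w(j, F) = 0 (w(j, F) = 2*0 = 0)
g(W) = W (g(W) = 0*W + W = 0 + W = W)
d(J, V) = J + V (d(J, V) = (J + V) + 0 = J + V)
(-19 + d(a, -2))*90 + g(-154) = (-19 + (-3 - 2))*90 - 154 = (-19 - 5)*90 - 154 = -24*90 - 154 = -2160 - 154 = -2314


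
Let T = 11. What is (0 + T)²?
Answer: 121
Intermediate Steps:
(0 + T)² = (0 + 11)² = 11² = 121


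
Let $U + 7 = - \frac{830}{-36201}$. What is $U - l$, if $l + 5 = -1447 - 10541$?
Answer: $\frac{433906016}{36201} \approx 11986.0$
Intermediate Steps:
$l = -11993$ ($l = -5 - 11988 = -11993$)
$U = - \frac{252577}{36201}$ ($U = -7 - \frac{830}{-36201} = -7 - - \frac{830}{36201} = -7 + \frac{830}{36201} = - \frac{252577}{36201} \approx -6.9771$)
$U - l = - \frac{252577}{36201} - -11993 = - \frac{252577}{36201} + 11993 = \frac{433906016}{36201}$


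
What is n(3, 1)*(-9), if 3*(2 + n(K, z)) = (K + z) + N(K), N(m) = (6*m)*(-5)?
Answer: 276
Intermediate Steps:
N(m) = -30*m
n(K, z) = -2 - 29*K/3 + z/3 (n(K, z) = -2 + ((K + z) - 30*K)/3 = -2 + (z - 29*K)/3 = -2 + (-29*K/3 + z/3) = -2 - 29*K/3 + z/3)
n(3, 1)*(-9) = (-2 - 29/3*3 + (⅓)*1)*(-9) = (-2 - 29 + ⅓)*(-9) = -92/3*(-9) = 276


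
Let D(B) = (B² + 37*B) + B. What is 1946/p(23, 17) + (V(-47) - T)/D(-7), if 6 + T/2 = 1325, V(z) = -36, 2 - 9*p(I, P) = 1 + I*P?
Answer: -65659/2015 ≈ -32.585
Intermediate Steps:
p(I, P) = ⅑ - I*P/9 (p(I, P) = 2/9 - (1 + I*P)/9 = 2/9 + (-⅑ - I*P/9) = ⅑ - I*P/9)
T = 2638 (T = -12 + 2*1325 = -12 + 2650 = 2638)
D(B) = B² + 38*B
1946/p(23, 17) + (V(-47) - T)/D(-7) = 1946/(⅑ - ⅑*23*17) + (-36 - 1*2638)/((-7*(38 - 7))) = 1946/(⅑ - 391/9) + (-36 - 2638)/((-7*31)) = 1946/(-130/3) - 2674/(-217) = 1946*(-3/130) - 2674*(-1/217) = -2919/65 + 382/31 = -65659/2015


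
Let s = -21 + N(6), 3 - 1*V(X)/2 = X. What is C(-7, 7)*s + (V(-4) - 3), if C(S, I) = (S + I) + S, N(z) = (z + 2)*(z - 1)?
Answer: -122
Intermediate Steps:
V(X) = 6 - 2*X
N(z) = (-1 + z)*(2 + z) (N(z) = (2 + z)*(-1 + z) = (-1 + z)*(2 + z))
C(S, I) = I + 2*S (C(S, I) = (I + S) + S = I + 2*S)
s = 19 (s = -21 + (-2 + 6 + 6**2) = -21 + (-2 + 6 + 36) = -21 + 40 = 19)
C(-7, 7)*s + (V(-4) - 3) = (7 + 2*(-7))*19 + ((6 - 2*(-4)) - 3) = (7 - 14)*19 + ((6 + 8) - 3) = -7*19 + (14 - 3) = -133 + 11 = -122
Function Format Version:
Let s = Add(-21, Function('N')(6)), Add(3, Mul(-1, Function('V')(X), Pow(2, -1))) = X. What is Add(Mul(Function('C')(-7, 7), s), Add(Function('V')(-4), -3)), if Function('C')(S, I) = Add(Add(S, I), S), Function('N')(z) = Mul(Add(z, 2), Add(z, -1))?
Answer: -122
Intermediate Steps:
Function('V')(X) = Add(6, Mul(-2, X))
Function('N')(z) = Mul(Add(-1, z), Add(2, z)) (Function('N')(z) = Mul(Add(2, z), Add(-1, z)) = Mul(Add(-1, z), Add(2, z)))
Function('C')(S, I) = Add(I, Mul(2, S)) (Function('C')(S, I) = Add(Add(I, S), S) = Add(I, Mul(2, S)))
s = 19 (s = Add(-21, Add(-2, 6, Pow(6, 2))) = Add(-21, Add(-2, 6, 36)) = Add(-21, 40) = 19)
Add(Mul(Function('C')(-7, 7), s), Add(Function('V')(-4), -3)) = Add(Mul(Add(7, Mul(2, -7)), 19), Add(Add(6, Mul(-2, -4)), -3)) = Add(Mul(Add(7, -14), 19), Add(Add(6, 8), -3)) = Add(Mul(-7, 19), Add(14, -3)) = Add(-133, 11) = -122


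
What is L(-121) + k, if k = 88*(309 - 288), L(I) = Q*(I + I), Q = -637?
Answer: 156002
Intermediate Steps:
L(I) = -1274*I (L(I) = -637*(I + I) = -1274*I)
k = 1848 (k = 88*21 = 1848)
L(-121) + k = -1274*(-121) + 1848 = 154154 + 1848 = 156002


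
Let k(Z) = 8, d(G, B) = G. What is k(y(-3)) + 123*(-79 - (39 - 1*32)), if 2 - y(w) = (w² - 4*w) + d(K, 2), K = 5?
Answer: -10570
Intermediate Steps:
y(w) = -3 - w² + 4*w (y(w) = 2 - ((w² - 4*w) + 5) = 2 - (5 + w² - 4*w) = 2 + (-5 - w² + 4*w) = -3 - w² + 4*w)
k(y(-3)) + 123*(-79 - (39 - 1*32)) = 8 + 123*(-79 - (39 - 1*32)) = 8 + 123*(-79 - (39 - 32)) = 8 + 123*(-79 - 1*7) = 8 + 123*(-79 - 7) = 8 + 123*(-86) = 8 - 10578 = -10570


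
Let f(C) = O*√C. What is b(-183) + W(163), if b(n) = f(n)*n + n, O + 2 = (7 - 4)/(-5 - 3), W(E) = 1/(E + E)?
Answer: -59657/326 + 3477*I*√183/8 ≈ -183.0 + 5879.5*I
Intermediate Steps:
W(E) = 1/(2*E)
O = -19/8 (O = -2 + (7 - 4)/(-5 - 3) = -2 + 3/(-8) = -2 + 3*(-⅛) = -2 - 3/8 = -19/8 ≈ -2.3750)
f(C) = -19*√C/8
b(n) = n - 19*n^(3/2)/8 (b(n) = (-19*√n/8)*n + n = -19*n^(3/2)/8 + n = n - 19*n^(3/2)/8)
b(-183) + W(163) = (-183 - (-3477)*I*√183/8) + (½)/163 = (-183 - (-3477)*I*√183/8) + (½)*(1/163) = (-183 + 3477*I*√183/8) + 1/326 = -59657/326 + 3477*I*√183/8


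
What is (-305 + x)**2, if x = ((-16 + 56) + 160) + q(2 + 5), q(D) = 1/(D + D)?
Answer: 2157961/196 ≈ 11010.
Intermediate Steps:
q(D) = 1/(2*D)
x = 2801/14 (x = ((-16 + 56) + 160) + 1/(2*(2 + 5)) = (40 + 160) + (1/2)/7 = 200 + (1/2)*(1/7) = 200 + 1/14 = 2801/14 ≈ 200.07)
(-305 + x)**2 = (-305 + 2801/14)**2 = (-1469/14)**2 = 2157961/196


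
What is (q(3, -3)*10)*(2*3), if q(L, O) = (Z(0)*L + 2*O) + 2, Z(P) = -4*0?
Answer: -240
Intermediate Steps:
Z(P) = 0
q(L, O) = 2 + 2*O (q(L, O) = (0*L + 2*O) + 2 = (0 + 2*O) + 2 = 2*O + 2 = 2 + 2*O)
(q(3, -3)*10)*(2*3) = ((2 + 2*(-3))*10)*(2*3) = ((2 - 6)*10)*6 = -4*10*6 = -40*6 = -240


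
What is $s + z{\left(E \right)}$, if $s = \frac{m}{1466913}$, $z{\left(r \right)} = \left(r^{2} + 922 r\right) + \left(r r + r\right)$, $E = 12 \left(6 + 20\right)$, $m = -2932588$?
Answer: $\frac{708023163644}{1466913} \approx 4.8266 \cdot 10^{5}$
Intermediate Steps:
$E = 312$ ($E = 12 \cdot 26 = 312$)
$z{\left(r \right)} = 2 r^{2} + 923 r$ ($z{\left(r \right)} = \left(r^{2} + 922 r\right) + \left(r^{2} + r\right) = \left(r^{2} + 922 r\right) + \left(r + r^{2}\right) = 2 r^{2} + 923 r$)
$s = - \frac{2932588}{1466913} \approx -1.9992$
$s + z{\left(E \right)} = - \frac{2932588}{1466913} + 312 \left(923 + 2 \cdot 312\right) = - \frac{2932588}{1466913} + 312 \left(923 + 624\right) = - \frac{2932588}{1466913} + 312 \cdot 1547 = - \frac{2932588}{1466913} + 482664 = \frac{708023163644}{1466913}$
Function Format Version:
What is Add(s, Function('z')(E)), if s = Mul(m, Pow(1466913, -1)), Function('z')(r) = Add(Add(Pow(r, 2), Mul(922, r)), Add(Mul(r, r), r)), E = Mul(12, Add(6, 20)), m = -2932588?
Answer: Rational(708023163644, 1466913) ≈ 4.8266e+5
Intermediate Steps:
E = 312 (E = Mul(12, 26) = 312)
Function('z')(r) = Add(Mul(2, Pow(r, 2)), Mul(923, r)) (Function('z')(r) = Add(Add(Pow(r, 2), Mul(922, r)), Add(Pow(r, 2), r)) = Add(Add(Pow(r, 2), Mul(922, r)), Add(r, Pow(r, 2))) = Add(Mul(2, Pow(r, 2)), Mul(923, r)))
s = Rational(-2932588, 1466913) (s = Mul(-2932588, Pow(1466913, -1)) = Mul(-2932588, Rational(1, 1466913)) = Rational(-2932588, 1466913) ≈ -1.9992)
Add(s, Function('z')(E)) = Add(Rational(-2932588, 1466913), Mul(312, Add(923, Mul(2, 312)))) = Add(Rational(-2932588, 1466913), Mul(312, Add(923, 624))) = Add(Rational(-2932588, 1466913), Mul(312, 1547)) = Add(Rational(-2932588, 1466913), 482664) = Rational(708023163644, 1466913)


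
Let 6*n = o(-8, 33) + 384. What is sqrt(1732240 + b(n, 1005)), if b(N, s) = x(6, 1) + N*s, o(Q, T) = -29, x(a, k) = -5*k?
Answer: 3*sqrt(796310)/2 ≈ 1338.5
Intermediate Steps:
n = 355/6 (n = (-29 + 384)/6 = (1/6)*355 = 355/6 ≈ 59.167)
b(N, s) = -5 + N*s (b(N, s) = -5*1 + N*s = -5 + N*s)
sqrt(1732240 + b(n, 1005)) = sqrt(1732240 + (-5 + (355/6)*1005)) = sqrt(1732240 + (-5 + 118925/2)) = sqrt(1732240 + 118915/2) = sqrt(3583395/2) = 3*sqrt(796310)/2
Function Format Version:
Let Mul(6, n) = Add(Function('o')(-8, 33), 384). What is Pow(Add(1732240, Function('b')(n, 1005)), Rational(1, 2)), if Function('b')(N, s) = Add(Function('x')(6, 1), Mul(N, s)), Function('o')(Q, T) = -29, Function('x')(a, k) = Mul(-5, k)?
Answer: Mul(Rational(3, 2), Pow(796310, Rational(1, 2))) ≈ 1338.5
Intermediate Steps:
n = Rational(355, 6) (n = Mul(Rational(1, 6), Add(-29, 384)) = Mul(Rational(1, 6), 355) = Rational(355, 6) ≈ 59.167)
Function('b')(N, s) = Add(-5, Mul(N, s)) (Function('b')(N, s) = Add(Mul(-5, 1), Mul(N, s)) = Add(-5, Mul(N, s)))
Pow(Add(1732240, Function('b')(n, 1005)), Rational(1, 2)) = Pow(Add(1732240, Add(-5, Mul(Rational(355, 6), 1005))), Rational(1, 2)) = Pow(Add(1732240, Add(-5, Rational(118925, 2))), Rational(1, 2)) = Pow(Add(1732240, Rational(118915, 2)), Rational(1, 2)) = Pow(Rational(3583395, 2), Rational(1, 2)) = Mul(Rational(3, 2), Pow(796310, Rational(1, 2)))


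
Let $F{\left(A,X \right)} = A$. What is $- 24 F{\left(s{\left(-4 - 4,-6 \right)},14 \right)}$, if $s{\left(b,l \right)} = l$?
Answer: $144$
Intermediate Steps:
$- 24 F{\left(s{\left(-4 - 4,-6 \right)},14 \right)} = \left(-24\right) \left(-6\right) = 144$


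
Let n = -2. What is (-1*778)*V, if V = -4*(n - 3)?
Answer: -15560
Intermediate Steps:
V = 20 (V = -4*(-2 - 3) = -4*(-5) = 20)
(-1*778)*V = -1*778*20 = -778*20 = -15560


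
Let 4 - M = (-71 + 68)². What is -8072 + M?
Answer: -8077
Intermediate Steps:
M = -5 (M = 4 - (-71 + 68)² = 4 - 1*(-3)² = 4 - 1*9 = 4 - 9 = -5)
-8072 + M = -8072 - 5 = -8077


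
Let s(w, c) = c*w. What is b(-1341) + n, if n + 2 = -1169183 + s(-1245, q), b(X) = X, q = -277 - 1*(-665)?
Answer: -1653586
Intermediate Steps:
q = 388 (q = -277 + 665 = 388)
n = -1652245 (n = -2 + (-1169183 + 388*(-1245)) = -2 + (-1169183 - 483060) = -2 - 1652243 = -1652245)
b(-1341) + n = -1341 - 1652245 = -1653586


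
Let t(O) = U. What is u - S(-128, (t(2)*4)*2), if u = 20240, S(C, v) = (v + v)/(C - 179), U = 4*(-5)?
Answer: 6213360/307 ≈ 20239.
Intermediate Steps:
U = -20
t(O) = -20
S(C, v) = 2*v/(-179 + C) (S(C, v) = (2*v)/(-179 + C) = 2*v/(-179 + C))
u - S(-128, (t(2)*4)*2) = 20240 - 2*-20*4*2/(-179 - 128) = 20240 - 2*(-80*2)/(-307) = 20240 - 2*(-160)*(-1)/307 = 20240 - 1*320/307 = 20240 - 320/307 = 6213360/307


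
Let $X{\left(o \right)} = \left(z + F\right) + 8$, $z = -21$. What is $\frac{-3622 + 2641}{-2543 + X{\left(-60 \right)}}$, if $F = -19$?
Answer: $\frac{981}{2575} \approx 0.38097$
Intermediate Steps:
$X{\left(o \right)} = -32$ ($X{\left(o \right)} = \left(-21 - 19\right) + 8 = -40 + 8 = -32$)
$\frac{-3622 + 2641}{-2543 + X{\left(-60 \right)}} = \frac{-3622 + 2641}{-2543 - 32} = - \frac{981}{-2575} = \left(-981\right) \left(- \frac{1}{2575}\right) = \frac{981}{2575}$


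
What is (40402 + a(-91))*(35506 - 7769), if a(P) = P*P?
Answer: 1350320371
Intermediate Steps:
a(P) = P²
(40402 + a(-91))*(35506 - 7769) = (40402 + (-91)²)*(35506 - 7769) = (40402 + 8281)*27737 = 48683*27737 = 1350320371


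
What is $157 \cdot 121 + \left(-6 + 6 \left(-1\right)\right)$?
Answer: $18985$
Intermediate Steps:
$157 \cdot 121 + \left(-6 + 6 \left(-1\right)\right) = 18997 - 12 = 18985$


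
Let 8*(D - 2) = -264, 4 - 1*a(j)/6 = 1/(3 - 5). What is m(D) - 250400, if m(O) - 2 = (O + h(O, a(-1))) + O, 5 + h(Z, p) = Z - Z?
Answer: -250465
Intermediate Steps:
a(j) = 27 (a(j) = 24 - 6/(3 - 5) = 24 - 6/(-2) = 24 - 6*(-1/2) = 24 + 3 = 27)
h(Z, p) = -5 (h(Z, p) = -5 + (Z - Z) = -5 + 0 = -5)
D = -31 (D = 2 + (1/8)*(-264) = 2 - 33 = -31)
m(O) = -3 + 2*O (m(O) = 2 + ((O - 5) + O) = 2 + ((-5 + O) + O) = 2 + (-5 + 2*O) = -3 + 2*O)
m(D) - 250400 = (-3 + 2*(-31)) - 250400 = (-3 - 62) - 250400 = -65 - 250400 = -250465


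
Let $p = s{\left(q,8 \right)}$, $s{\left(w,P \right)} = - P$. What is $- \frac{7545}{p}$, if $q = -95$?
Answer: $\frac{7545}{8} \approx 943.13$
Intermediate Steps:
$p = -8$ ($p = \left(-1\right) 8 = -8$)
$- \frac{7545}{p} = - \frac{7545}{-8} = \left(-7545\right) \left(- \frac{1}{8}\right) = \frac{7545}{8}$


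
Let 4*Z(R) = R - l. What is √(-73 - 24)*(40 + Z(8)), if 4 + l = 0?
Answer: 43*I*√97 ≈ 423.5*I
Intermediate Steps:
l = -4 (l = -4 + 0 = -4)
Z(R) = 1 + R/4 (Z(R) = (R - 1*(-4))/4 = (R + 4)/4 = (4 + R)/4 = 1 + R/4)
√(-73 - 24)*(40 + Z(8)) = √(-73 - 24)*(40 + (1 + (¼)*8)) = √(-97)*(40 + (1 + 2)) = (I*√97)*(40 + 3) = (I*√97)*43 = 43*I*√97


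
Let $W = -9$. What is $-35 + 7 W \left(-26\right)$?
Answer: $1603$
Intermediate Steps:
$-35 + 7 W \left(-26\right) = -35 + 7 \left(-9\right) \left(-26\right) = -35 - -1638 = -35 + 1638 = 1603$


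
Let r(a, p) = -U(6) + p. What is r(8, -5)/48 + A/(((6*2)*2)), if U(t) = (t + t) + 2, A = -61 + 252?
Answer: 121/16 ≈ 7.5625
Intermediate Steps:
A = 191
U(t) = 2 + 2*t (U(t) = 2*t + 2 = 2 + 2*t)
r(a, p) = -14 + p (r(a, p) = -(2 + 2*6) + p = -(2 + 12) + p = -1*14 + p = -14 + p)
r(8, -5)/48 + A/(((6*2)*2)) = (-14 - 5)/48 + 191/(((6*2)*2)) = -19*1/48 + 191/((12*2)) = -19/48 + 191/24 = 121/16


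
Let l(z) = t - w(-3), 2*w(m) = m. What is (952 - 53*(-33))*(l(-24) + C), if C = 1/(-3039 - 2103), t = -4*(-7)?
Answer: 204854644/2571 ≈ 79679.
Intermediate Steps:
w(m) = m/2
t = 28
C = -1/5142 (C = 1/(-5142) = -1/5142 ≈ -0.00019448)
l(z) = 59/2 (l(z) = 28 - (-3)/2 = 28 - 1*(-3/2) = 28 + 3/2 = 59/2)
(952 - 53*(-33))*(l(-24) + C) = (952 - 53*(-33))*(59/2 - 1/5142) = (952 + 1749)*(75844/2571) = 2701*(75844/2571) = 204854644/2571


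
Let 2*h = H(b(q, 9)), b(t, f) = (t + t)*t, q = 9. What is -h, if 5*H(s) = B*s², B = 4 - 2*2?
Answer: 0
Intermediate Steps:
B = 0 (B = 4 - 4 = 0)
b(t, f) = 2*t² (b(t, f) = (2*t)*t = 2*t²)
H(s) = 0 (H(s) = (0*s²)/5 = (⅕)*0 = 0)
h = 0 (h = (½)*0 = 0)
-h = -1*0 = 0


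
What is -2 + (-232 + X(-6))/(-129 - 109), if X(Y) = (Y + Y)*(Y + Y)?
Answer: -194/119 ≈ -1.6303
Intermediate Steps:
X(Y) = 4*Y**2 (X(Y) = (2*Y)*(2*Y) = 4*Y**2)
-2 + (-232 + X(-6))/(-129 - 109) = -2 + (-232 + 4*(-6)**2)/(-129 - 109) = -2 + (-232 + 4*36)/(-238) = -2 + (-232 + 144)*(-1/238) = -2 - 88*(-1/238) = -2 + 44/119 = -194/119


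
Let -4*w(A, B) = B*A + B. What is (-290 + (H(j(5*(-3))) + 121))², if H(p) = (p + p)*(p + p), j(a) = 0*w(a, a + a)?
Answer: 28561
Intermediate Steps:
w(A, B) = -B/4 - A*B/4 (w(A, B) = -(B*A + B)/4 = -(A*B + B)/4 = -(B + A*B)/4 = -B/4 - A*B/4)
j(a) = 0 (j(a) = 0*(-(a + a)*(1 + a)/4) = 0*(-2*a*(1 + a)/4) = 0*(-a*(1 + a)/2) = 0)
H(p) = 4*p² (H(p) = (2*p)*(2*p) = 4*p²)
(-290 + (H(j(5*(-3))) + 121))² = (-290 + (4*0² + 121))² = (-290 + (4*0 + 121))² = (-290 + (0 + 121))² = (-290 + 121)² = (-169)² = 28561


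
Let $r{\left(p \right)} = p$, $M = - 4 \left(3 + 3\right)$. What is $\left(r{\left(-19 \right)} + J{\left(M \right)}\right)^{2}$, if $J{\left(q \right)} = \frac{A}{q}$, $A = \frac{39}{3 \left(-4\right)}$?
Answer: $\frac{3279721}{9216} \approx 355.87$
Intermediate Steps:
$M = -24$ ($M = \left(-4\right) 6 = -24$)
$A = - \frac{13}{4}$ ($A = \frac{39}{-12} = 39 \left(- \frac{1}{12}\right) = - \frac{13}{4} \approx -3.25$)
$J{\left(q \right)} = - \frac{13}{4 q}$
$\left(r{\left(-19 \right)} + J{\left(M \right)}\right)^{2} = \left(-19 - \frac{13}{4 \left(-24\right)}\right)^{2} = \left(-19 - - \frac{13}{96}\right)^{2} = \left(-19 + \frac{13}{96}\right)^{2} = \left(- \frac{1811}{96}\right)^{2} = \frac{3279721}{9216}$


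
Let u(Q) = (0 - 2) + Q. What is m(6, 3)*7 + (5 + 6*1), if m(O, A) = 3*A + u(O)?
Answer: 102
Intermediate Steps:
u(Q) = -2 + Q
m(O, A) = -2 + O + 3*A (m(O, A) = 3*A + (-2 + O) = -2 + O + 3*A)
m(6, 3)*7 + (5 + 6*1) = (-2 + 6 + 3*3)*7 + (5 + 6*1) = (-2 + 6 + 9)*7 + (5 + 6) = 13*7 + 11 = 91 + 11 = 102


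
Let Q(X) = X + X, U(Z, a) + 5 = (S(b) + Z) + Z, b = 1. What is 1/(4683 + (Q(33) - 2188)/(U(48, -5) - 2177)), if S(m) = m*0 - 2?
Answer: 1044/4890113 ≈ 0.00021349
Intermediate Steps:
S(m) = -2 (S(m) = 0 - 2 = -2)
U(Z, a) = -7 + 2*Z (U(Z, a) = -5 + ((-2 + Z) + Z) = -5 + (-2 + 2*Z) = -7 + 2*Z)
Q(X) = 2*X
1/(4683 + (Q(33) - 2188)/(U(48, -5) - 2177)) = 1/(4683 + (2*33 - 2188)/((-7 + 2*48) - 2177)) = 1/(4683 + (66 - 2188)/((-7 + 96) - 2177)) = 1/(4683 - 2122/(89 - 2177)) = 1/(4683 - 2122/(-2088)) = 1/(4683 - 2122*(-1/2088)) = 1/(4683 + 1061/1044) = 1/(4890113/1044) = 1044/4890113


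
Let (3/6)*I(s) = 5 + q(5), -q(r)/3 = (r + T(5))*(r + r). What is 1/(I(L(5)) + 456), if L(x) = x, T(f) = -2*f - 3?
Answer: 1/946 ≈ 0.0010571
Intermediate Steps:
T(f) = -3 - 2*f
q(r) = -6*r*(-13 + r) (q(r) = -3*(r + (-3 - 2*5))*(r + r) = -3*(r + (-3 - 10))*2*r = -3*(r - 13)*2*r = -3*(-13 + r)*2*r = -6*r*(-13 + r))
I(s) = 490 (I(s) = 2*(5 + 6*5*(13 - 1*5)) = 2*(5 + 6*5*(13 - 5)) = 2*(5 + 6*5*8) = 2*(5 + 240) = 2*245 = 490)
1/(I(L(5)) + 456) = 1/(490 + 456) = 1/946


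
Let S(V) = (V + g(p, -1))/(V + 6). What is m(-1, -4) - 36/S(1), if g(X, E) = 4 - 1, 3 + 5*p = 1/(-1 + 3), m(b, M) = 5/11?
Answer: -688/11 ≈ -62.545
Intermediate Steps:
m(b, M) = 5/11 (m(b, M) = 5*(1/11) = 5/11)
p = -1/2 (p = -3/5 + 1/(5*(-1 + 3)) = -3/5 + (1/5)/2 = -3/5 + (1/5)*(1/2) = -3/5 + 1/10 = -1/2 ≈ -0.50000)
g(X, E) = 3
S(V) = (3 + V)/(6 + V) (S(V) = (V + 3)/(V + 6) = (3 + V)/(6 + V))
m(-1, -4) - 36/S(1) = 5/11 - 36/((3 + 1)/(6 + 1)) = 5/11 - 36/(4/7) = 5/11 + (7/4)*(-36) = 5/11 - 63 = -688/11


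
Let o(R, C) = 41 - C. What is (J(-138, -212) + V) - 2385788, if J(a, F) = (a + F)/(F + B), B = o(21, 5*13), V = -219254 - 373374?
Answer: -351452913/118 ≈ -2.9784e+6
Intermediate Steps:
V = -592628
B = -24 (B = 41 - 5*13 = 41 - 1*65 = 41 - 65 = -24)
J(a, F) = (F + a)/(-24 + F) (J(a, F) = (a + F)/(F - 24) = (F + a)/(-24 + F))
(J(-138, -212) + V) - 2385788 = ((-212 - 138)/(-24 - 212) - 592628) - 2385788 = (-350/(-236) - 592628) - 2385788 = (-1/236*(-350) - 592628) - 2385788 = (175/118 - 592628) - 2385788 = -69929929/118 - 2385788 = -351452913/118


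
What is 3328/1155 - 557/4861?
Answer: 15534073/5614455 ≈ 2.7668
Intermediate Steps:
3328/1155 - 557/4861 = 15534073/5614455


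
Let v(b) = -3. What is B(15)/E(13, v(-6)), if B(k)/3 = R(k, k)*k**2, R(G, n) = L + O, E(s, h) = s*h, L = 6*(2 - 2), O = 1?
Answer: -225/13 ≈ -17.308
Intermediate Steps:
L = 0 (L = 6*0 = 0)
E(s, h) = h*s
R(G, n) = 1 (R(G, n) = 0 + 1 = 1)
B(k) = 3*k**2 (B(k) = 3*(1*k**2) = 3*k**2)
B(15)/E(13, v(-6)) = (3*15**2)/((-3*13)) = (3*225)/(-39) = 675*(-1/39) = -225/13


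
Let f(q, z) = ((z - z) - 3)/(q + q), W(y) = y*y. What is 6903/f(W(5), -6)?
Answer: -115050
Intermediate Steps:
W(y) = y**2
f(q, z) = -3/(2*q) (f(q, z) = (0 - 3)/((2*q)) = -3/(2*q))
6903/f(W(5), -6) = 6903/((-3/(2*(5**2)))) = 6903/((-3/2/25)) = 6903/((-3/2*1/25)) = 6903/(-3/50) = 6903*(-50/3) = -115050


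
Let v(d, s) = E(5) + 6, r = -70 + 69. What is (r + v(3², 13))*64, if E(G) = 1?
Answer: 384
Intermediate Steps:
r = -1
v(d, s) = 7 (v(d, s) = 1 + 6 = 7)
(r + v(3², 13))*64 = (-1 + 7)*64 = 6*64 = 384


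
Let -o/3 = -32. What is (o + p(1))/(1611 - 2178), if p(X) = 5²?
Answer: -121/567 ≈ -0.21340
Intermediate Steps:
o = 96 (o = -3*(-32) = 96)
p(X) = 25
(o + p(1))/(1611 - 2178) = (96 + 25)/(1611 - 2178) = 121/(-567) = 121*(-1/567) = -121/567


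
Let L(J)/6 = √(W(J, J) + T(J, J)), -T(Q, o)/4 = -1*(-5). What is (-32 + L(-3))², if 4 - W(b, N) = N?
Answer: 556 - 384*I*√13 ≈ 556.0 - 1384.5*I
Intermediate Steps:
T(Q, o) = -20 (T(Q, o) = -(-4)*(-5) = -4*5 = -20)
W(b, N) = 4 - N
L(J) = 6*√(-16 - J) (L(J) = 6*√((4 - J) - 20) = 6*√(-16 - J))
(-32 + L(-3))² = (-32 + 6*√(-16 - 1*(-3)))² = (-32 + 6*√(-16 + 3))² = (-32 + 6*√(-13))² = (-32 + 6*(I*√13))² = (-32 + 6*I*√13)²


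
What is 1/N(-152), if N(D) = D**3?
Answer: -1/3511808 ≈ -2.8475e-7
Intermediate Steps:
1/N(-152) = 1/((-152)**3) = 1/(-3511808) = -1/3511808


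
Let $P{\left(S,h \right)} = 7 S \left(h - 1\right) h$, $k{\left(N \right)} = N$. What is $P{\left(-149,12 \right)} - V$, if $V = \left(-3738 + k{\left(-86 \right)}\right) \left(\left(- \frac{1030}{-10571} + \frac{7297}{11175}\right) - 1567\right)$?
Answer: $- \frac{723789881558012}{118130925} \approx -6.127 \cdot 10^{6}$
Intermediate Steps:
$P{\left(S,h \right)} = 7 S h \left(-1 + h\right)$ ($P{\left(S,h \right)} = 7 S \left(-1 + h\right) h = 7 S h \left(-1 + h\right)$)
$V = \frac{707526088327712}{118130925}$ ($V = \left(-3738 - 86\right) \left(\left(- \frac{1030}{-10571} + \frac{7297}{11175}\right) - 1567\right) = - 3824 \left(\left(\left(-1030\right) \left(- \frac{1}{10571}\right) + 7297 \cdot \frac{1}{11175}\right) - 1567\right) = - 3824 \left(\left(\frac{1030}{10571} + \frac{7297}{11175}\right) - 1567\right) = - 3824 \left(\frac{88646837}{118130925} - 1567\right) = \left(-3824\right) \left(- \frac{185022512638}{118130925}\right) = \frac{707526088327712}{118130925} \approx 5.9893 \cdot 10^{6}$)
$P{\left(-149,12 \right)} - V = 7 \left(-149\right) 12 \left(-1 + 12\right) - \frac{707526088327712}{118130925} = 7 \left(-149\right) 12 \cdot 11 - \frac{707526088327712}{118130925} = -137676 - \frac{707526088327712}{118130925} = - \frac{723789881558012}{118130925}$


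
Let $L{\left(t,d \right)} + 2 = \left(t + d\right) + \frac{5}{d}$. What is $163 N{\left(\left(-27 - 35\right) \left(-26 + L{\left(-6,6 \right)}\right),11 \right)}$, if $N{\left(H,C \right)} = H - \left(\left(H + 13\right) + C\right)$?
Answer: $-3912$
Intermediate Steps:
$L{\left(t,d \right)} = -2 + d + t + \frac{5}{d}$ ($L{\left(t,d \right)} = -2 + \left(\left(t + d\right) + \frac{5}{d}\right) = -2 + \left(\left(d + t\right) + \frac{5}{d}\right) = -2 + \left(d + t + \frac{5}{d}\right) = -2 + d + t + \frac{5}{d}$)
$N{\left(H,C \right)} = -13 - C$ ($N{\left(H,C \right)} = H - \left(\left(13 + H\right) + C\right) = H - \left(13 + C + H\right) = -13 - C$)
$163 N{\left(\left(-27 - 35\right) \left(-26 + L{\left(-6,6 \right)}\right),11 \right)} = 163 \left(-13 - 11\right) = 163 \left(-24\right) = -3912$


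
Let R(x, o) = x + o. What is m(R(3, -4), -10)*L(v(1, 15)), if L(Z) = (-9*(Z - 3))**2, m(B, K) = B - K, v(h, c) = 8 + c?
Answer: 291600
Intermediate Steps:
R(x, o) = o + x
L(Z) = (27 - 9*Z)**2 (L(Z) = (-9*(-3 + Z))**2 = (27 - 9*Z)**2)
m(R(3, -4), -10)*L(v(1, 15)) = ((-4 + 3) - 1*(-10))*(81*(-3 + (8 + 15))**2) = (-1 + 10)*(81*(-3 + 23)**2) = 9*(81*20**2) = 9*(81*400) = 9*32400 = 291600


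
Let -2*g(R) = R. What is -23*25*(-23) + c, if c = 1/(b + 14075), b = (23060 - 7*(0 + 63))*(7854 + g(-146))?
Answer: 2371439393801/179314888 ≈ 13225.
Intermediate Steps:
g(R) = -R/2
b = 179300813 (b = (23060 - 7*(0 + 63))*(7854 - 1/2*(-146)) = (23060 - 7*63)*(7854 + 73) = (23060 - 441)*7927 = 22619*7927 = 179300813)
c = 1/179314888 (c = 1/(179300813 + 14075) = 1/179314888 ≈ 5.5768e-9)
-23*25*(-23) + c = -23*25*(-23) + 1/179314888 = -575*(-23) + 1/179314888 = 13225 + 1/179314888 = 2371439393801/179314888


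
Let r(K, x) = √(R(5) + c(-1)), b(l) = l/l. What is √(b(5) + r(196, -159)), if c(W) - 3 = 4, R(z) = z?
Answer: √(1 + 2*√3) ≈ 2.1128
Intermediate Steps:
b(l) = 1
c(W) = 7 (c(W) = 3 + 4 = 7)
r(K, x) = 2*√3 (r(K, x) = √(5 + 7) = √12 = 2*√3)
√(b(5) + r(196, -159)) = √(1 + 2*√3)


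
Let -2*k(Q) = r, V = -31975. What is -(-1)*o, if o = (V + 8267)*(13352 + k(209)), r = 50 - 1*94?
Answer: -317070792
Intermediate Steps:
r = -44 (r = 50 - 94 = -44)
k(Q) = 22 (k(Q) = -1/2*(-44) = 22)
o = -317070792 (o = (-31975 + 8267)*(13352 + 22) = -23708*13374 = -317070792)
-(-1)*o = -(-1)*(-317070792) = -1*317070792 = -317070792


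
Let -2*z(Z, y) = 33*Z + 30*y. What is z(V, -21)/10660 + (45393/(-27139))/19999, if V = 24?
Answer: -44446871121/5785745498260 ≈ -0.0076821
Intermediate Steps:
z(Z, y) = -15*y - 33*Z/2 (z(Z, y) = -(33*Z + 30*y)/2 = -(30*y + 33*Z)/2 = -15*y - 33*Z/2)
z(V, -21)/10660 + (45393/(-27139))/19999 = (-15*(-21) - 33/2*24)/10660 + (45393/(-27139))/19999 = (315 - 396)*(1/10660) + (45393*(-1/27139))*(1/19999) = -81*1/10660 - 45393/27139*1/19999 = -81/10660 - 45393/542752861 = -44446871121/5785745498260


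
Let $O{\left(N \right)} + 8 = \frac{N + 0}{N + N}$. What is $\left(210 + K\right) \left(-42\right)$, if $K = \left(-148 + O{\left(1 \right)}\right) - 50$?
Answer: $-189$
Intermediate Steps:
$O{\left(N \right)} = - \frac{15}{2}$ ($O{\left(N \right)} = -8 + \frac{N + 0}{N + N} = -8 + \frac{N}{2 N} = -8 + N \frac{1}{2 N} = -8 + \frac{1}{2} = - \frac{15}{2}$)
$K = - \frac{411}{2}$ ($K = \left(-148 - \frac{15}{2}\right) - 50 = - \frac{311}{2} - 50 = - \frac{411}{2} \approx -205.5$)
$\left(210 + K\right) \left(-42\right) = \left(210 - \frac{411}{2}\right) \left(-42\right) = \frac{9}{2} \left(-42\right) = -189$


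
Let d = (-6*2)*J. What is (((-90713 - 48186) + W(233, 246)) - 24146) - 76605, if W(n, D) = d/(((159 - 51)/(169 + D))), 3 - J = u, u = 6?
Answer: -718535/3 ≈ -2.3951e+5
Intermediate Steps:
J = -3 (J = 3 - 1*6 = 3 - 6 = -3)
d = 36 (d = -6*2*(-3) = -12*(-3) = 36)
W(n, D) = 169/3 + D/3 (W(n, D) = 36/(((159 - 51)/(169 + D))) = 36/((108/(169 + D))) = 36*(169/108 + D/108) = 169/3 + D/3)
(((-90713 - 48186) + W(233, 246)) - 24146) - 76605 = (((-90713 - 48186) + (169/3 + (⅓)*246)) - 24146) - 76605 = ((-138899 + (169/3 + 82)) - 24146) - 76605 = ((-138899 + 415/3) - 24146) - 76605 = (-416282/3 - 24146) - 76605 = -488720/3 - 76605 = -718535/3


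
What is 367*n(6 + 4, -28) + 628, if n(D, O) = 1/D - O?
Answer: 109407/10 ≈ 10941.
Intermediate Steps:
367*n(6 + 4, -28) + 628 = 367*(1/(6 + 4) - 1*(-28)) + 628 = 367*(1/10 + 28) + 628 = 367*(281/10) + 628 = 103127/10 + 628 = 109407/10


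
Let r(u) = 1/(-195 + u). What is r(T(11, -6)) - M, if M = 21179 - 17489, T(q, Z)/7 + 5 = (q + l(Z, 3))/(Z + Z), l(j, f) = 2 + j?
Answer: -10365222/2809 ≈ -3690.0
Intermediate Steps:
T(q, Z) = -35 + 7*(2 + Z + q)/(2*Z) (T(q, Z) = -35 + 7*((q + (2 + Z))/(Z + Z)) = -35 + 7*((2 + Z + q)/((2*Z))) = -35 + 7*((2 + Z + q)*(1/(2*Z))) = -35 + 7*((2 + Z + q)/(2*Z)) = -35 + 7*(2 + Z + q)/(2*Z))
M = 3690
r(T(11, -6)) - M = 1/(-195 + (7/2)*(2 + 11 - 9*(-6))/(-6)) - 1*3690 = 1/(-195 + (7/2)*(-⅙)*(2 + 11 + 54)) - 3690 = 1/(-195 + (7/2)*(-⅙)*67) - 3690 = 1/(-195 - 469/12) - 3690 = 1/(-2809/12) - 3690 = -12/2809 - 3690 = -10365222/2809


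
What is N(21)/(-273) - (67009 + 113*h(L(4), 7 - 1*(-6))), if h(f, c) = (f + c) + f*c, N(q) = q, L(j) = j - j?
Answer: -890215/13 ≈ -68478.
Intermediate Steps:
L(j) = 0
h(f, c) = c + f + c*f (h(f, c) = (c + f) + c*f = c + f + c*f)
N(21)/(-273) - (67009 + 113*h(L(4), 7 - 1*(-6))) = 21/(-273) - (67009 + 113*((7 - 1*(-6)) + 0 + (7 - 1*(-6))*0)) = 21*(-1/273) - (67009 + 113*((7 + 6) + 0 + (7 + 6)*0)) = -1/13 - (67009 + 113*(13 + 0 + 13*0)) = -1/13 - (67009 + 113*(13 + 0 + 0)) = -1/13 - 113/(1/(494 + (13 + 99))) = -1/13 - 113/(1/(494 + 112)) = -1/13 - 113/(1/606) = -1/13 - 113/1/606 = -1/13 - 113*606 = -1/13 - 68478 = -890215/13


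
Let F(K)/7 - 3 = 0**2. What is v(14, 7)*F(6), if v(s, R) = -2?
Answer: -42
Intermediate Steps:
F(K) = 21 (F(K) = 21 + 7*0**2 = 21 + 7*0 = 21 + 0 = 21)
v(14, 7)*F(6) = -2*21 = -42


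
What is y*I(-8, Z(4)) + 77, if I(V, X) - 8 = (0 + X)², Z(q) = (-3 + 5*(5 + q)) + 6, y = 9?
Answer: 20885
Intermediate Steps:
Z(q) = 28 + 5*q (Z(q) = (-3 + (25 + 5*q)) + 6 = (22 + 5*q) + 6 = 28 + 5*q)
I(V, X) = 8 + X² (I(V, X) = 8 + (0 + X)² = 8 + X²)
y*I(-8, Z(4)) + 77 = 9*(8 + (28 + 5*4)²) + 77 = 9*(8 + (28 + 20)²) + 77 = 9*(8 + 48²) + 77 = 9*(8 + 2304) + 77 = 9*2312 + 77 = 20808 + 77 = 20885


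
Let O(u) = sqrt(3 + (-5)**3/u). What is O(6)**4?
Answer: 11449/36 ≈ 318.03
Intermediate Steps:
O(u) = sqrt(3 - 125/u)
O(6)**4 = (sqrt(3 - 125/6))**4 = (sqrt(-107/6))**4 = (I*sqrt(642)/6)**4 = 11449/36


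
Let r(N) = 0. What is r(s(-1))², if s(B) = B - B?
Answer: 0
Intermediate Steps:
s(B) = 0
r(s(-1))² = 0² = 0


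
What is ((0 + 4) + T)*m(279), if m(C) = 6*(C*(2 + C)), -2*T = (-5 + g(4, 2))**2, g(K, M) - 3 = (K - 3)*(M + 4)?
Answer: -1881576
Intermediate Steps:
g(K, M) = 3 + (-3 + K)*(4 + M) (g(K, M) = 3 + (K - 3)*(M + 4) = 3 + (-3 + K)*(4 + M))
T = -8 (T = -(-5 + (-9 - 3*2 + 4*4 + 4*2))**2/2 = -(-5 + (-9 - 6 + 16 + 8))**2/2 = -(-5 + 9)**2/2 = -1/2*4**2 = -1/2*16 = -8)
m(C) = 6*C*(2 + C)
((0 + 4) + T)*m(279) = ((0 + 4) - 8)*(6*279*(2 + 279)) = (4 - 8)*(6*279*281) = -4*470394 = -1881576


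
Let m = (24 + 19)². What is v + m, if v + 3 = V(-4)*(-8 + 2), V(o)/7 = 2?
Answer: 1762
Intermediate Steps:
V(o) = 14 (V(o) = 7*2 = 14)
v = -87 (v = -3 + 14*(-8 + 2) = -3 + 14*(-6) = -3 - 84 = -87)
m = 1849 (m = 43² = 1849)
v + m = -87 + 1849 = 1762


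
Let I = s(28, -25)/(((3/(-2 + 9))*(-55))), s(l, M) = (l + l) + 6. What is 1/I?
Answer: -165/434 ≈ -0.38018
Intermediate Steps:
s(l, M) = 6 + 2*l (s(l, M) = 2*l + 6 = 6 + 2*l)
I = -434/165 (I = (6 + 2*28)/(((3/(-2 + 9))*(-55))) = (6 + 56)/(((3/7)*(-55))) = 62/(((3*(⅐))*(-55))) = 62/(((3/7)*(-55))) = 62/(-165/7) = 62*(-7/165) = -434/165 ≈ -2.6303)
1/I = 1/(-434/165) = -165/434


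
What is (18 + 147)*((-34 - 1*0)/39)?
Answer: -1870/13 ≈ -143.85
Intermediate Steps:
(18 + 147)*((-34 - 1*0)/39) = 165*((-34 + 0)*(1/39)) = 165*(-34*1/39) = 165*(-34/39) = -1870/13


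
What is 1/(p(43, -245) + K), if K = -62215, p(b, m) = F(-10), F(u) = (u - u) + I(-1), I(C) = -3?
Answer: -1/62218 ≈ -1.6073e-5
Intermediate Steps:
F(u) = -3 (F(u) = (u - u) - 3 = 0 - 3 = -3)
p(b, m) = -3
1/(p(43, -245) + K) = 1/(-3 - 62215) = 1/(-62218) = -1/62218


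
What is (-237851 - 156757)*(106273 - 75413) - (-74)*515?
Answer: -12177564770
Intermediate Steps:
(-237851 - 156757)*(106273 - 75413) - (-74)*515 = -394608*30860 - 1*(-38110) = -12177602880 + 38110 = -12177564770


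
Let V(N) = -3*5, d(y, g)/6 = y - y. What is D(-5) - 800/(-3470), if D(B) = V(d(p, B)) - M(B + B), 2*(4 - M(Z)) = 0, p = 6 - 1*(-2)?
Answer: -6513/347 ≈ -18.769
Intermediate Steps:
p = 8 (p = 6 + 2 = 8)
d(y, g) = 0 (d(y, g) = 6*(y - y) = 6*0 = 0)
M(Z) = 4 (M(Z) = 4 - 1/2*0 = 4 + 0 = 4)
V(N) = -15
D(B) = -19 (D(B) = -15 - 1*4 = -15 - 4 = -19)
D(-5) - 800/(-3470) = -19 - 800/(-3470) = -19 - 800*(-1)/3470 = -19 - 1*(-80/347) = -19 + 80/347 = -6513/347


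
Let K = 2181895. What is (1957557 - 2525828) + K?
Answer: 1613624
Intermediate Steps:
(1957557 - 2525828) + K = (1957557 - 2525828) + 2181895 = -568271 + 2181895 = 1613624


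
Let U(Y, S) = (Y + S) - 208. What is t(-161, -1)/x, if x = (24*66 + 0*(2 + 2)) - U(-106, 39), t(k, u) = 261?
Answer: 261/1859 ≈ 0.14040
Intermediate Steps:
U(Y, S) = -208 + S + Y (U(Y, S) = (S + Y) - 208 = -208 + S + Y)
x = 1859 (x = (24*66 + 0*(2 + 2)) - (-208 + 39 - 106) = (1584 + 0*4) - 1*(-275) = (1584 + 0) + 275 = 1584 + 275 = 1859)
t(-161, -1)/x = 261/1859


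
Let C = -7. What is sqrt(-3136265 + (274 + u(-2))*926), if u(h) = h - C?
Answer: I*sqrt(2877911) ≈ 1696.4*I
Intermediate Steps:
u(h) = 7 + h (u(h) = h - 1*(-7) = h + 7 = 7 + h)
sqrt(-3136265 + (274 + u(-2))*926) = sqrt(-3136265 + (274 + (7 - 2))*926) = sqrt(-3136265 + (274 + 5)*926) = sqrt(-3136265 + 279*926) = sqrt(-3136265 + 258354) = sqrt(-2877911) = I*sqrt(2877911)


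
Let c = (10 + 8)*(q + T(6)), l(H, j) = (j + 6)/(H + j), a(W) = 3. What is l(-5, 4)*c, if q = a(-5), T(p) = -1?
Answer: -360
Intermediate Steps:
l(H, j) = (6 + j)/(H + j)
q = 3
c = 36 (c = (10 + 8)*(3 - 1) = 18*2 = 36)
l(-5, 4)*c = ((6 + 4)/(-5 + 4))*36 = (10/(-1))*36 = -1*10*36 = -10*36 = -360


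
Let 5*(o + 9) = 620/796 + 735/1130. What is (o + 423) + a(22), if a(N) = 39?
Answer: 101930393/224870 ≈ 453.29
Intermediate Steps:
o = -1959547/224870 (o = -9 + (620/796 + 735/1130)/5 = -9 + (620*(1/796) + 735*(1/1130))/5 = -9 + (155/199 + 147/226)/5 = -9 + (⅕)*(64283/44974) = -9 + 64283/224870 = -1959547/224870 ≈ -8.7141)
(o + 423) + a(22) = (-1959547/224870 + 423) + 39 = 93160463/224870 + 39 = 101930393/224870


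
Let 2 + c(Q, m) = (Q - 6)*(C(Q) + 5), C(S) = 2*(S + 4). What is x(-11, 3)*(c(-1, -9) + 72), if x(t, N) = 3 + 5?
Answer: -56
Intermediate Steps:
x(t, N) = 8
C(S) = 8 + 2*S (C(S) = 2*(4 + S) = 8 + 2*S)
c(Q, m) = -2 + (-6 + Q)*(13 + 2*Q) (c(Q, m) = -2 + (Q - 6)*((8 + 2*Q) + 5) = -2 + (-6 + Q)*(13 + 2*Q))
x(-11, 3)*(c(-1, -9) + 72) = 8*((-80 - 1 + 2*(-1)**2) + 72) = 8*((-80 - 1 + 2*1) + 72) = 8*((-80 - 1 + 2) + 72) = 8*(-79 + 72) = 8*(-7) = -56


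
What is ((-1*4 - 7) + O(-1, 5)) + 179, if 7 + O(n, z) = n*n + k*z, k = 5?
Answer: 187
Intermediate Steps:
O(n, z) = -7 + n**2 + 5*z (O(n, z) = -7 + (n*n + 5*z) = -7 + (n**2 + 5*z) = -7 + n**2 + 5*z)
((-1*4 - 7) + O(-1, 5)) + 179 = ((-1*4 - 7) + (-7 + (-1)**2 + 5*5)) + 179 = ((-4 - 7) + (-7 + 1 + 25)) + 179 = (-11 + 19) + 179 = 8 + 179 = 187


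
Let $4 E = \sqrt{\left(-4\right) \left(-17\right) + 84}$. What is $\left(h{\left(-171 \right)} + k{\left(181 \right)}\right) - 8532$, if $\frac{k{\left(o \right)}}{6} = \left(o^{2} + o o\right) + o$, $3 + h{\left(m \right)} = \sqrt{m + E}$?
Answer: $385683 + \frac{\sqrt{-684 + 2 \sqrt{38}}}{2} \approx 3.8568 \cdot 10^{5} + 12.958 i$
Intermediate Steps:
$E = \frac{\sqrt{38}}{2}$ ($E = \frac{\sqrt{\left(-4\right) \left(-17\right) + 84}}{4} = \frac{\sqrt{68 + 84}}{4} = \frac{\sqrt{152}}{4} = \frac{2 \sqrt{38}}{4} = \frac{\sqrt{38}}{2} \approx 3.0822$)
$h{\left(m \right)} = -3 + \sqrt{m + \frac{\sqrt{38}}{2}}$
$k{\left(o \right)} = 6 o + 12 o^{2}$ ($k{\left(o \right)} = 6 \left(\left(o^{2} + o o\right) + o\right) = 6 \left(\left(o^{2} + o^{2}\right) + o\right) = 6 \left(2 o^{2} + o\right) = 6 \left(o + 2 o^{2}\right) = 6 o + 12 o^{2}$)
$\left(h{\left(-171 \right)} + k{\left(181 \right)}\right) - 8532 = \left(\left(-3 + \frac{\sqrt{2 \sqrt{38} + 4 \left(-171\right)}}{2}\right) + 6 \cdot 181 \left(1 + 2 \cdot 181\right)\right) - 8532 = \left(\left(-3 + \frac{\sqrt{2 \sqrt{38} - 684}}{2}\right) + 6 \cdot 181 \left(1 + 362\right)\right) - 8532 = \left(\left(-3 + \frac{\sqrt{-684 + 2 \sqrt{38}}}{2}\right) + 6 \cdot 181 \cdot 363\right) - 8532 = \left(\left(-3 + \frac{\sqrt{-684 + 2 \sqrt{38}}}{2}\right) + 394218\right) - 8532 = \left(394215 + \frac{\sqrt{-684 + 2 \sqrt{38}}}{2}\right) - 8532 = 385683 + \frac{\sqrt{-684 + 2 \sqrt{38}}}{2}$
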